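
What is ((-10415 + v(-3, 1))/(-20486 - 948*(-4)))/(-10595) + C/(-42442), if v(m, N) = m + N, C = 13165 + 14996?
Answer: -1245340175011/1876710223765 ≈ -0.66358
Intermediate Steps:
C = 28161
v(m, N) = N + m
((-10415 + v(-3, 1))/(-20486 - 948*(-4)))/(-10595) + C/(-42442) = ((-10415 + (1 - 3))/(-20486 - 948*(-4)))/(-10595) + 28161/(-42442) = ((-10415 - 2)/(-20486 + 3792))*(-1/10595) + 28161*(-1/42442) = -10417/(-16694)*(-1/10595) - 28161/42442 = -10417*(-1/16694)*(-1/10595) - 28161/42442 = (10417/16694)*(-1/10595) - 28161/42442 = -10417/176872930 - 28161/42442 = -1245340175011/1876710223765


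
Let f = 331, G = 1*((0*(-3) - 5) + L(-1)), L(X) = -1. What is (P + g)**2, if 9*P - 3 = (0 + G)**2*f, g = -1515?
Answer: 327184/9 ≈ 36354.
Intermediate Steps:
G = -6 (G = 1*((0*(-3) - 5) - 1) = 1*((0 - 5) - 1) = 1*(-5 - 1) = 1*(-6) = -6)
P = 3973/3 (P = 1/3 + ((0 - 6)**2*331)/9 = 1/3 + ((-6)**2*331)/9 = 1/3 + (36*331)/9 = 1/3 + (1/9)*11916 = 1/3 + 1324 = 3973/3 ≈ 1324.3)
(P + g)**2 = (3973/3 - 1515)**2 = (-572/3)**2 = 327184/9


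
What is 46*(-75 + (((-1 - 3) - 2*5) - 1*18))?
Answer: -4922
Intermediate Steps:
46*(-75 + (((-1 - 3) - 2*5) - 1*18)) = 46*(-75 + ((-4 - 10) - 18)) = 46*(-75 + (-14 - 18)) = 46*(-75 - 32) = 46*(-107) = -4922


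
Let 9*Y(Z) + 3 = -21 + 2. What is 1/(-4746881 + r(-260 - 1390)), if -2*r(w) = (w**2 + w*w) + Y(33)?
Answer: -9/67224418 ≈ -1.3388e-7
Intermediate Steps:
Y(Z) = -22/9 (Y(Z) = -1/3 + (-21 + 2)/9 = -1/3 + (1/9)*(-19) = -1/3 - 19/9 = -22/9)
r(w) = 11/9 - w**2 (r(w) = -((w**2 + w*w) - 22/9)/2 = -((w**2 + w**2) - 22/9)/2 = -(2*w**2 - 22/9)/2 = -(-22/9 + 2*w**2)/2 = 11/9 - w**2)
1/(-4746881 + r(-260 - 1390)) = 1/(-4746881 + (11/9 - (-260 - 1390)**2)) = 1/(-4746881 + (11/9 - 1*(-1650)**2)) = 1/(-4746881 + (11/9 - 1*2722500)) = 1/(-4746881 + (11/9 - 2722500)) = 1/(-4746881 - 24502489/9) = 1/(-67224418/9) = -9/67224418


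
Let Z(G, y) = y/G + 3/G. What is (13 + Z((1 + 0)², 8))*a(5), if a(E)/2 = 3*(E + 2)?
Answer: 1008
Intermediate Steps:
Z(G, y) = 3/G + y/G
a(E) = 12 + 6*E (a(E) = 2*(3*(E + 2)) = 2*(3*(2 + E)) = 2*(6 + 3*E) = 12 + 6*E)
(13 + Z((1 + 0)², 8))*a(5) = (13 + (3 + 8)/((1 + 0)²))*(12 + 6*5) = (13 + 11/1²)*(12 + 30) = (13 + 11/1)*42 = (13 + 1*11)*42 = (13 + 11)*42 = 24*42 = 1008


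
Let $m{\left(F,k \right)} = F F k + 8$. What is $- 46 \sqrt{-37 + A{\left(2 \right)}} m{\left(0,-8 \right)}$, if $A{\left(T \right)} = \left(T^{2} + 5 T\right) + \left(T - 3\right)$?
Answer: $- 736 i \sqrt{6} \approx - 1802.8 i$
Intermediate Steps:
$A{\left(T \right)} = -3 + T^{2} + 6 T$ ($A{\left(T \right)} = \left(T^{2} + 5 T\right) + \left(T - 3\right) = \left(T^{2} + 5 T\right) + \left(-3 + T\right) = -3 + T^{2} + 6 T$)
$m{\left(F,k \right)} = 8 + k F^{2}$ ($m{\left(F,k \right)} = F^{2} k + 8 = k F^{2} + 8 = 8 + k F^{2}$)
$- 46 \sqrt{-37 + A{\left(2 \right)}} m{\left(0,-8 \right)} = - 46 \sqrt{-37 + \left(-3 + 2^{2} + 6 \cdot 2\right)} \left(8 - 8 \cdot 0^{2}\right) = - 46 \sqrt{-37 + \left(-3 + 4 + 12\right)} \left(8 - 0\right) = - 46 \sqrt{-37 + 13} \left(8 + 0\right) = - 46 \sqrt{-24} \cdot 8 = - 46 \cdot 2 i \sqrt{6} \cdot 8 = - 92 i \sqrt{6} \cdot 8 = - 736 i \sqrt{6}$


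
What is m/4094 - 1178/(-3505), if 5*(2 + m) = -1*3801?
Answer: 2151221/14349470 ≈ 0.14992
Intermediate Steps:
m = -3811/5 (m = -2 + (-1*3801)/5 = -2 + (1/5)*(-3801) = -2 - 3801/5 = -3811/5 ≈ -762.20)
m/4094 - 1178/(-3505) = -3811/5/4094 - 1178/(-3505) = -3811/5*1/4094 - 1178*(-1/3505) = -3811/20470 + 1178/3505 = 2151221/14349470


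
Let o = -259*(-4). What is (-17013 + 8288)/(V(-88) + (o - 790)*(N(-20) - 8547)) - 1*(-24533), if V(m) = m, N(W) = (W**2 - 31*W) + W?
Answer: 1821968127/74266 ≈ 24533.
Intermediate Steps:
o = 1036
N(W) = W**2 - 30*W
(-17013 + 8288)/(V(-88) + (o - 790)*(N(-20) - 8547)) - 1*(-24533) = (-17013 + 8288)/(-88 + (1036 - 790)*(-20*(-30 - 20) - 8547)) - 1*(-24533) = -8725/(-88 + 246*(-20*(-50) - 8547)) + 24533 = -8725/(-88 + 246*(1000 - 8547)) + 24533 = -8725/(-88 + 246*(-7547)) + 24533 = -8725/(-88 - 1856562) + 24533 = -8725/(-1856650) + 24533 = -8725*(-1/1856650) + 24533 = 349/74266 + 24533 = 1821968127/74266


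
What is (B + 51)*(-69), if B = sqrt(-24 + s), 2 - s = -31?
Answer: -3726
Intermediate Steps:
s = 33 (s = 2 - 1*(-31) = 2 + 31 = 33)
B = 3 (B = sqrt(-24 + 33) = sqrt(9) = 3)
(B + 51)*(-69) = (3 + 51)*(-69) = 54*(-69) = -3726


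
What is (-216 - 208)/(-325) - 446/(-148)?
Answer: 103851/24050 ≈ 4.3181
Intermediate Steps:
(-216 - 208)/(-325) - 446/(-148) = -424*(-1/325) - 446*(-1/148) = 424/325 + 223/74 = 103851/24050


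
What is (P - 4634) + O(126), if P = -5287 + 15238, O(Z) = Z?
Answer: 5443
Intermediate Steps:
P = 9951
(P - 4634) + O(126) = (9951 - 4634) + 126 = 5317 + 126 = 5443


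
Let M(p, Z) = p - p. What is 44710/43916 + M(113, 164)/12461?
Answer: 22355/21958 ≈ 1.0181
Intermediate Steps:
M(p, Z) = 0
44710/43916 + M(113, 164)/12461 = 44710/43916 + 0/12461 = 44710*(1/43916) + 0*(1/12461) = 22355/21958 + 0 = 22355/21958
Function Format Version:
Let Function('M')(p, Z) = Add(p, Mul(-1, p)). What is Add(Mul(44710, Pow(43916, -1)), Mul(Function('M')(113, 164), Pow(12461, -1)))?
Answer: Rational(22355, 21958) ≈ 1.0181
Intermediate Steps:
Function('M')(p, Z) = 0
Add(Mul(44710, Pow(43916, -1)), Mul(Function('M')(113, 164), Pow(12461, -1))) = Add(Mul(44710, Pow(43916, -1)), Mul(0, Pow(12461, -1))) = Add(Mul(44710, Rational(1, 43916)), Mul(0, Rational(1, 12461))) = Add(Rational(22355, 21958), 0) = Rational(22355, 21958)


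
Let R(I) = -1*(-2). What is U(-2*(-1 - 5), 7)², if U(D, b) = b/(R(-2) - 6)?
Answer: 49/16 ≈ 3.0625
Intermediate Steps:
R(I) = 2
U(D, b) = -b/4 (U(D, b) = b/(2 - 6) = b/(-4) = -b/4)
U(-2*(-1 - 5), 7)² = (-¼*7)² = (-7/4)² = 49/16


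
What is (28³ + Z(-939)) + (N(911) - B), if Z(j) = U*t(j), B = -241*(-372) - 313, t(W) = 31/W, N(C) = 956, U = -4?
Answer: -62378585/939 ≈ -66431.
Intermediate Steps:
B = 89339 (B = 89652 - 313 = 89339)
Z(j) = -124/j
(28³ + Z(-939)) + (N(911) - B) = (28³ - 124/(-939)) + (956 - 1*89339) = (21952 - 124*(-1/939)) + (956 - 89339) = (21952 + 124/939) - 88383 = 20613052/939 - 88383 = -62378585/939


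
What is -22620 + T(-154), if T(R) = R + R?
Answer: -22928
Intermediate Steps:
T(R) = 2*R
-22620 + T(-154) = -22620 + 2*(-154) = -22620 - 308 = -22928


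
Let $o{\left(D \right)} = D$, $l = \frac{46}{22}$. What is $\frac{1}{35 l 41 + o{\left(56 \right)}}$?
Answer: $\frac{11}{33621} \approx 0.00032718$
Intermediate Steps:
$l = \frac{23}{11}$ ($l = 46 \cdot \frac{1}{22} = \frac{23}{11} \approx 2.0909$)
$\frac{1}{35 l 41 + o{\left(56 \right)}} = \frac{1}{35 \cdot \frac{23}{11} \cdot 41 + 56} = \frac{1}{\frac{805}{11} \cdot 41 + 56} = \frac{1}{\frac{33005}{11} + 56} = \frac{1}{\frac{33621}{11}} = \frac{11}{33621}$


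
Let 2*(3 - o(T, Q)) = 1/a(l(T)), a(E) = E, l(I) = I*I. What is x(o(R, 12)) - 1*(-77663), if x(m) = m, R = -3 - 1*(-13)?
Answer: 15533199/200 ≈ 77666.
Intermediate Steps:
l(I) = I**2
R = 10 (R = -3 + 13 = 10)
o(T, Q) = 3 - 1/(2*T**2)
x(o(R, 12)) - 1*(-77663) = (3 - 1/2/10**2) - 1*(-77663) = (3 - 1/2*1/100) + 77663 = (3 - 1/200) + 77663 = 599/200 + 77663 = 15533199/200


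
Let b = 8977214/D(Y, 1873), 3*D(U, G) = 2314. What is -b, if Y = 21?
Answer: -13465821/1157 ≈ -11639.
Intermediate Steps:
D(U, G) = 2314/3 (D(U, G) = (⅓)*2314 = 2314/3)
b = 13465821/1157 (b = 8977214/(2314/3) = 8977214*(3/2314) = 13465821/1157 ≈ 11639.)
-b = -1*13465821/1157 = -13465821/1157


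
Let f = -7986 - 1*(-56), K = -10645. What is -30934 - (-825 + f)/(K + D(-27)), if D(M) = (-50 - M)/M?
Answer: -8890420513/287392 ≈ -30935.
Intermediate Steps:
f = -7930 (f = -7986 + 56 = -7930)
D(M) = (-50 - M)/M
-30934 - (-825 + f)/(K + D(-27)) = -30934 - (-825 - 7930)/(-10645 + (-50 - 1*(-27))/(-27)) = -30934 - (-8755)/(-10645 - (-50 + 27)/27) = -30934 - (-8755)/(-10645 - 1/27*(-23)) = -30934 - (-8755)/(-10645 + 23/27) = -30934 - (-8755)/(-287392/27) = -30934 - (-8755)*(-27)/287392 = -30934 - 1*236385/287392 = -30934 - 236385/287392 = -8890420513/287392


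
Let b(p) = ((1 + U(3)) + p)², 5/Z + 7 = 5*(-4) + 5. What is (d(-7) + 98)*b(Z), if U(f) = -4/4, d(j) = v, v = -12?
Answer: 1075/242 ≈ 4.4421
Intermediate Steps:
d(j) = -12
U(f) = -1 (U(f) = -4*¼ = -1)
Z = -5/22 (Z = 5/(-7 + (5*(-4) + 5)) = 5/(-7 + (-20 + 5)) = 5/(-7 - 15) = 5/(-22) = 5*(-1/22) = -5/22 ≈ -0.22727)
b(p) = p² (b(p) = ((1 - 1) + p)² = (0 + p)² = p²)
(d(-7) + 98)*b(Z) = (-12 + 98)*(-5/22)² = 86*(25/484) = 1075/242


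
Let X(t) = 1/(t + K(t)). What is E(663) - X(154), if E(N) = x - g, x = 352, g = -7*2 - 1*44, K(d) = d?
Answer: 126279/308 ≈ 410.00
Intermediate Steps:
g = -58 (g = -14 - 44 = -58)
X(t) = 1/(2*t) (X(t) = 1/(t + t) = 1/(2*t))
E(N) = 410 (E(N) = 352 - 1*(-58) = 352 + 58 = 410)
E(663) - X(154) = 410 - 1/(2*154) = 410 - 1*1/308 = 410 - 1/308 = 126279/308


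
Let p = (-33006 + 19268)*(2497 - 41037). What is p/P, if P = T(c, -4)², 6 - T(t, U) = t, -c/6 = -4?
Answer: 132365630/81 ≈ 1.6341e+6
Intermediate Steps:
c = 24 (c = -6*(-4) = 24)
T(t, U) = 6 - t
p = 529462520 (p = -13738*(-38540) = 529462520)
P = 324 (P = (6 - 1*24)² = (6 - 24)² = (-18)² = 324)
p/P = 529462520/324 = 529462520*(1/324) = 132365630/81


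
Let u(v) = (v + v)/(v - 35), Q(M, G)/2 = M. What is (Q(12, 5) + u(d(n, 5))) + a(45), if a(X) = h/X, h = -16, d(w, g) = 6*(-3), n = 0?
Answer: 58012/2385 ≈ 24.324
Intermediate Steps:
Q(M, G) = 2*M
d(w, g) = -18
u(v) = 2*v/(-35 + v) (u(v) = (2*v)/(-35 + v) = 2*v/(-35 + v))
a(X) = -16/X
(Q(12, 5) + u(d(n, 5))) + a(45) = (2*12 + 2*(-18)/(-35 - 18)) - 16/45 = (24 + 2*(-18)/(-53)) - 16*1/45 = (24 + 2*(-18)*(-1/53)) - 16/45 = (24 + 36/53) - 16/45 = 1308/53 - 16/45 = 58012/2385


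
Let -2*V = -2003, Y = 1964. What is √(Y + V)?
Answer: 3*√1318/2 ≈ 54.456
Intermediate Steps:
V = 2003/2 (V = -½*(-2003) = 2003/2 ≈ 1001.5)
√(Y + V) = √(1964 + 2003/2) = √(5931/2) = 3*√1318/2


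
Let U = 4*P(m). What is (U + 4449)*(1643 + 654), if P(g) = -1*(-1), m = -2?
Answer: 10228541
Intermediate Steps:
P(g) = 1
U = 4 (U = 4*1 = 4)
(U + 4449)*(1643 + 654) = (4 + 4449)*(1643 + 654) = 4453*2297 = 10228541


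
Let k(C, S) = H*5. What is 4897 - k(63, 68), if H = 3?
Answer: 4882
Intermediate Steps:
k(C, S) = 15 (k(C, S) = 3*5 = 15)
4897 - k(63, 68) = 4897 - 1*15 = 4897 - 15 = 4882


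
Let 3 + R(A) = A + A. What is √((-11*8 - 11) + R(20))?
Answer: I*√62 ≈ 7.874*I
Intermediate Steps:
R(A) = -3 + 2*A (R(A) = -3 + (A + A) = -3 + 2*A)
√((-11*8 - 11) + R(20)) = √((-11*8 - 11) + (-3 + 2*20)) = √((-88 - 11) + (-3 + 40)) = √(-99 + 37) = √(-62) = I*√62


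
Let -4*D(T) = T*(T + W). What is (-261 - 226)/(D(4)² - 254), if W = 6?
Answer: 487/154 ≈ 3.1623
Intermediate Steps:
D(T) = -T*(6 + T)/4 (D(T) = -T*(T + 6)/4 = -T*(6 + T)/4)
(-261 - 226)/(D(4)² - 254) = (-261 - 226)/((-¼*4*(6 + 4))² - 254) = -487/((-¼*4*10)² - 254) = -487/((-10)² - 254) = -487/(100 - 254) = -487/(-154) = -487*(-1/154) = 487/154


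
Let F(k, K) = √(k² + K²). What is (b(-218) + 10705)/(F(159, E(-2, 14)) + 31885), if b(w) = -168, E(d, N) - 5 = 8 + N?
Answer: 67194449/203325443 - 537387*√10/1016627215 ≈ 0.32881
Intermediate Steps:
E(d, N) = 13 + N (E(d, N) = 5 + (8 + N) = 13 + N)
F(k, K) = √(K² + k²)
(b(-218) + 10705)/(F(159, E(-2, 14)) + 31885) = (-168 + 10705)/(√((13 + 14)² + 159²) + 31885) = 10537/(√(27² + 25281) + 31885) = 10537/(√(729 + 25281) + 31885) = 10537/(√26010 + 31885) = 10537/(51*√10 + 31885) = 10537/(31885 + 51*√10)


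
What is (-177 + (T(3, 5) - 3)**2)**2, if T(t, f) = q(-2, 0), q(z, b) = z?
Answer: 23104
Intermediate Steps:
T(t, f) = -2
(-177 + (T(3, 5) - 3)**2)**2 = (-177 + (-2 - 3)**2)**2 = (-177 + (-5)**2)**2 = (-177 + 25)**2 = (-152)**2 = 23104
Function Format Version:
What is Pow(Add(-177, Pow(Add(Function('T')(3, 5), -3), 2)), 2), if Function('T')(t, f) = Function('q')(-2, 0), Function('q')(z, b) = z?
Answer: 23104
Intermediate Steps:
Function('T')(t, f) = -2
Pow(Add(-177, Pow(Add(Function('T')(3, 5), -3), 2)), 2) = Pow(Add(-177, Pow(Add(-2, -3), 2)), 2) = Pow(Add(-177, Pow(-5, 2)), 2) = Pow(Add(-177, 25), 2) = Pow(-152, 2) = 23104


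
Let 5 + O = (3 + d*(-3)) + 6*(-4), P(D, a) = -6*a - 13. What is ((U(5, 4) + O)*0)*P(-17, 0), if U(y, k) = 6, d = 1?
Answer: 0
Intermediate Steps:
P(D, a) = -13 - 6*a
O = -29 (O = -5 + ((3 + 1*(-3)) + 6*(-4)) = -5 + ((3 - 3) - 24) = -5 + (0 - 24) = -5 - 24 = -29)
((U(5, 4) + O)*0)*P(-17, 0) = ((6 - 29)*0)*(-13 - 6*0) = (-23*0)*(-13 + 0) = 0*(-13) = 0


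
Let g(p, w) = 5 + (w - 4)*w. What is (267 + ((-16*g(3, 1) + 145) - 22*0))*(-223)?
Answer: -84740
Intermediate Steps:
g(p, w) = 5 + w*(-4 + w) (g(p, w) = 5 + (-4 + w)*w = 5 + w*(-4 + w))
(267 + ((-16*g(3, 1) + 145) - 22*0))*(-223) = (267 + ((-16*(5 + 1² - 4*1) + 145) - 22*0))*(-223) = (267 + ((-16*(5 + 1 - 4) + 145) + 0))*(-223) = (267 + ((-16*2 + 145) + 0))*(-223) = (267 + ((-32 + 145) + 0))*(-223) = (267 + (113 + 0))*(-223) = (267 + 113)*(-223) = 380*(-223) = -84740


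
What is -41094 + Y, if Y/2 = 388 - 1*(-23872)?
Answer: 7426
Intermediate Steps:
Y = 48520 (Y = 2*(388 - 1*(-23872)) = 2*(388 + 23872) = 2*24260 = 48520)
-41094 + Y = -41094 + 48520 = 7426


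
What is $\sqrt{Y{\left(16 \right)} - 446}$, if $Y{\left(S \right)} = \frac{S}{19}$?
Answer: $\frac{i \sqrt{160702}}{19} \approx 21.099 i$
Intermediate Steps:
$Y{\left(S \right)} = \frac{S}{19}$ ($Y{\left(S \right)} = S \frac{1}{19} = \frac{S}{19}$)
$\sqrt{Y{\left(16 \right)} - 446} = \sqrt{\frac{1}{19} \cdot 16 - 446} = \sqrt{\frac{16}{19} - 446} = \sqrt{- \frac{8458}{19}} = \frac{i \sqrt{160702}}{19}$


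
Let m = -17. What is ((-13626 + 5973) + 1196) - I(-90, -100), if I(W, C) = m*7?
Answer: -6338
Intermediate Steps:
I(W, C) = -119 (I(W, C) = -17*7 = -119)
((-13626 + 5973) + 1196) - I(-90, -100) = ((-13626 + 5973) + 1196) - 1*(-119) = (-7653 + 1196) + 119 = -6457 + 119 = -6338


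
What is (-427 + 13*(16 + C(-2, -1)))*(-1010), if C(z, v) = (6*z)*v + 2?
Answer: 37370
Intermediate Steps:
C(z, v) = 2 + 6*v*z (C(z, v) = 6*v*z + 2 = 2 + 6*v*z)
(-427 + 13*(16 + C(-2, -1)))*(-1010) = (-427 + 13*(16 + (2 + 6*(-1)*(-2))))*(-1010) = (-427 + 13*(16 + (2 + 12)))*(-1010) = (-427 + 13*(16 + 14))*(-1010) = (-427 + 13*30)*(-1010) = (-427 + 390)*(-1010) = -37*(-1010) = 37370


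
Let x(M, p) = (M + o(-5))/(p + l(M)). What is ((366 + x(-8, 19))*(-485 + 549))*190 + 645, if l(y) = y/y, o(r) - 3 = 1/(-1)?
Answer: 4447557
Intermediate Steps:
o(r) = 2 (o(r) = 3 + 1/(-1) = 3 - 1 = 2)
l(y) = 1
x(M, p) = (2 + M)/(1 + p) (x(M, p) = (M + 2)/(p + 1) = (2 + M)/(1 + p))
((366 + x(-8, 19))*(-485 + 549))*190 + 645 = ((366 + (2 - 8)/(1 + 19))*(-485 + 549))*190 + 645 = ((366 - 6/20)*64)*190 + 645 = ((366 + (1/20)*(-6))*64)*190 + 645 = ((366 - 3/10)*64)*190 + 645 = ((3657/10)*64)*190 + 645 = (117024/5)*190 + 645 = 4446912 + 645 = 4447557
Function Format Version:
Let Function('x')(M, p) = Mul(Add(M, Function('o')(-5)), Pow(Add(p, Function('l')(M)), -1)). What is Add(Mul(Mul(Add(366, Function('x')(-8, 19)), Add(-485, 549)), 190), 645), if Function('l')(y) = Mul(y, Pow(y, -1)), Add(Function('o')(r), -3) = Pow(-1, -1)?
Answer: 4447557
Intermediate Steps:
Function('o')(r) = 2 (Function('o')(r) = Add(3, Pow(-1, -1)) = Add(3, -1) = 2)
Function('l')(y) = 1
Function('x')(M, p) = Mul(Pow(Add(1, p), -1), Add(2, M)) (Function('x')(M, p) = Mul(Add(M, 2), Pow(Add(p, 1), -1)) = Mul(Add(2, M), Pow(Add(1, p), -1)) = Mul(Pow(Add(1, p), -1), Add(2, M)))
Add(Mul(Mul(Add(366, Function('x')(-8, 19)), Add(-485, 549)), 190), 645) = Add(Mul(Mul(Add(366, Mul(Pow(Add(1, 19), -1), Add(2, -8))), Add(-485, 549)), 190), 645) = Add(Mul(Mul(Add(366, Mul(Pow(20, -1), -6)), 64), 190), 645) = Add(Mul(Mul(Add(366, Mul(Rational(1, 20), -6)), 64), 190), 645) = Add(Mul(Mul(Add(366, Rational(-3, 10)), 64), 190), 645) = Add(Mul(Mul(Rational(3657, 10), 64), 190), 645) = Add(Mul(Rational(117024, 5), 190), 645) = Add(4446912, 645) = 4447557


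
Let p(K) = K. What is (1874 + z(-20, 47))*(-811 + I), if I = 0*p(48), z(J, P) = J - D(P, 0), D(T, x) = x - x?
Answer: -1503594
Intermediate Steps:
D(T, x) = 0
z(J, P) = J (z(J, P) = J - 1*0 = J + 0 = J)
I = 0 (I = 0*48 = 0)
(1874 + z(-20, 47))*(-811 + I) = (1874 - 20)*(-811 + 0) = 1854*(-811) = -1503594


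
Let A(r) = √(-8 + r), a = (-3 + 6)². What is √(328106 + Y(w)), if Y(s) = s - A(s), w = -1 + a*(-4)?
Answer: √(328069 - 3*I*√5) ≈ 572.77 - 0.006*I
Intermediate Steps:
a = 9 (a = 3² = 9)
w = -37 (w = -1 + 9*(-4) = -1 - 36 = -37)
Y(s) = s - √(-8 + s)
√(328106 + Y(w)) = √(328106 + (-37 - √(-8 - 37))) = √(328106 + (-37 - √(-45))) = √(328106 + (-37 - 3*I*√5)) = √(328069 - 3*I*√5)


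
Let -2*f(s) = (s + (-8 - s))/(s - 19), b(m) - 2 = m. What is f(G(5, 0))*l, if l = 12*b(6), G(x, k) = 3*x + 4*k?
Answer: -96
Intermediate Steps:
b(m) = 2 + m
f(s) = 4/(-19 + s) (f(s) = -(s + (-8 - s))/(2*(s - 19)) = -(-4)/(-19 + s) = 4/(-19 + s))
l = 96 (l = 12*(2 + 6) = 12*8 = 96)
f(G(5, 0))*l = (4/(-19 + (3*5 + 4*0)))*96 = (4/(-19 + (15 + 0)))*96 = (4/(-19 + 15))*96 = (4/(-4))*96 = (4*(-1/4))*96 = -1*96 = -96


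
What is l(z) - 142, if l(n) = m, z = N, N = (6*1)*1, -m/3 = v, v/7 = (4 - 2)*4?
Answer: -310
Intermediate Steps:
v = 56 (v = 7*((4 - 2)*4) = 7*(2*4) = 7*8 = 56)
m = -168 (m = -3*56 = -168)
N = 6 (N = 6*1 = 6)
z = 6
l(n) = -168
l(z) - 142 = -168 - 142 = -310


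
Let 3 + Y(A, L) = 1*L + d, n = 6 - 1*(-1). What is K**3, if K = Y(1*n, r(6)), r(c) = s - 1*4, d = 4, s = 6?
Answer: 27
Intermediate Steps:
n = 7 (n = 6 + 1 = 7)
r(c) = 2 (r(c) = 6 - 1*4 = 6 - 4 = 2)
Y(A, L) = 1 + L (Y(A, L) = -3 + (1*L + 4) = -3 + (L + 4) = -3 + (4 + L) = 1 + L)
K = 3 (K = 1 + 2 = 3)
K**3 = 3**3 = 27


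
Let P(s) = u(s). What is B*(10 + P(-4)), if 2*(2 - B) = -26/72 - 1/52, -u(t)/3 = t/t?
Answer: 7175/468 ≈ 15.331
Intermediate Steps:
u(t) = -3 (u(t) = -3*t/t = -3*1 = -3)
P(s) = -3
B = 1025/468 (B = 2 - (-26/72 - 1/52)/2 = 2 - (-26*1/72 - 1*1/52)/2 = 2 - (-13/36 - 1/52)/2 = 2 - ½*(-89/234) = 2 + 89/468 = 1025/468 ≈ 2.1902)
B*(10 + P(-4)) = 1025*(10 - 3)/468 = (1025/468)*7 = 7175/468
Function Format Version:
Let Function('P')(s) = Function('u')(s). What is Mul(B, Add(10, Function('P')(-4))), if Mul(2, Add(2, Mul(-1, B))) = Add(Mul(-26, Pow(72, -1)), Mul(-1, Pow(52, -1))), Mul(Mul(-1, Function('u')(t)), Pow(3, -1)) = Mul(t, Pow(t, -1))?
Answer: Rational(7175, 468) ≈ 15.331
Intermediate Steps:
Function('u')(t) = -3 (Function('u')(t) = Mul(-3, Mul(t, Pow(t, -1))) = Mul(-3, 1) = -3)
Function('P')(s) = -3
B = Rational(1025, 468) (B = Add(2, Mul(Rational(-1, 2), Add(Mul(-26, Pow(72, -1)), Mul(-1, Pow(52, -1))))) = Add(2, Mul(Rational(-1, 2), Add(Mul(-26, Rational(1, 72)), Mul(-1, Rational(1, 52))))) = Add(2, Mul(Rational(-1, 2), Add(Rational(-13, 36), Rational(-1, 52)))) = Add(2, Mul(Rational(-1, 2), Rational(-89, 234))) = Add(2, Rational(89, 468)) = Rational(1025, 468) ≈ 2.1902)
Mul(B, Add(10, Function('P')(-4))) = Mul(Rational(1025, 468), Add(10, -3)) = Mul(Rational(1025, 468), 7) = Rational(7175, 468)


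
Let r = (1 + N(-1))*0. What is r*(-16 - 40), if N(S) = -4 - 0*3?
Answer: 0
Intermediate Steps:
N(S) = -4 (N(S) = -4 - 1*0 = -4 + 0 = -4)
r = 0 (r = (1 - 4)*0 = -3*0 = 0)
r*(-16 - 40) = 0*(-16 - 40) = 0*(-56) = 0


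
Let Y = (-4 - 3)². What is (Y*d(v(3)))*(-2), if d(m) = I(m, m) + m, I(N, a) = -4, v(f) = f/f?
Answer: 294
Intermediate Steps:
v(f) = 1
Y = 49 (Y = (-7)² = 49)
d(m) = -4 + m
(Y*d(v(3)))*(-2) = (49*(-4 + 1))*(-2) = (49*(-3))*(-2) = -147*(-2) = 294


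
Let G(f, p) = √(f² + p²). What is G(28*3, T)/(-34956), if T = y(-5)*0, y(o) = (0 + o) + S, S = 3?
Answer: -7/2913 ≈ -0.0024030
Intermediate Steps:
y(o) = 3 + o (y(o) = (0 + o) + 3 = o + 3 = 3 + o)
T = 0 (T = (3 - 5)*0 = -2*0 = 0)
G(28*3, T)/(-34956) = √((28*3)² + 0²)/(-34956) = √(84² + 0)*(-1/34956) = √(7056 + 0)*(-1/34956) = √7056*(-1/34956) = 84*(-1/34956) = -7/2913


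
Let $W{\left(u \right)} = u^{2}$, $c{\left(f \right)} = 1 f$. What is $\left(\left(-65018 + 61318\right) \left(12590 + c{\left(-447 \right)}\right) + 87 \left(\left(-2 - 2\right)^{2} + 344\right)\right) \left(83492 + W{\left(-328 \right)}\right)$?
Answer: $-8578888211280$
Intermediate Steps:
$c{\left(f \right)} = f$
$\left(\left(-65018 + 61318\right) \left(12590 + c{\left(-447 \right)}\right) + 87 \left(\left(-2 - 2\right)^{2} + 344\right)\right) \left(83492 + W{\left(-328 \right)}\right) = \left(\left(-65018 + 61318\right) \left(12590 - 447\right) + 87 \left(\left(-2 - 2\right)^{2} + 344\right)\right) \left(83492 + \left(-328\right)^{2}\right) = \left(\left(-3700\right) 12143 + 87 \left(\left(-4\right)^{2} + 344\right)\right) \left(83492 + 107584\right) = \left(-44929100 + 87 \left(16 + 344\right)\right) 191076 = \left(-44929100 + 87 \cdot 360\right) 191076 = \left(-44929100 + 31320\right) 191076 = \left(-44897780\right) 191076 = -8578888211280$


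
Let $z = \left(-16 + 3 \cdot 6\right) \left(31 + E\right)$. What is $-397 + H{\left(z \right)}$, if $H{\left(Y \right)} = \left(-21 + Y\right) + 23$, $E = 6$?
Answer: $-321$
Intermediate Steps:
$z = 74$ ($z = \left(-16 + 3 \cdot 6\right) \left(31 + 6\right) = \left(-16 + 18\right) 37 = 2 \cdot 37 = 74$)
$H{\left(Y \right)} = 2 + Y$
$-397 + H{\left(z \right)} = -397 + \left(2 + 74\right) = -397 + 76 = -321$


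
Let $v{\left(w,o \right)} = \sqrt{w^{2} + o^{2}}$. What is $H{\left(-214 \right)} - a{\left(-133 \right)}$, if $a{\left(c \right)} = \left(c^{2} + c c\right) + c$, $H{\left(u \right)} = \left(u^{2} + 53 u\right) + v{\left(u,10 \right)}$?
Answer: $-791 + 2 \sqrt{11474} \approx -576.77$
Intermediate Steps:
$v{\left(w,o \right)} = \sqrt{o^{2} + w^{2}}$
$H{\left(u \right)} = u^{2} + \sqrt{100 + u^{2}} + 53 u$ ($H{\left(u \right)} = \left(u^{2} + 53 u\right) + \sqrt{10^{2} + u^{2}} = \left(u^{2} + 53 u\right) + \sqrt{100 + u^{2}} = u^{2} + \sqrt{100 + u^{2}} + 53 u$)
$a{\left(c \right)} = c + 2 c^{2}$ ($a{\left(c \right)} = \left(c^{2} + c^{2}\right) + c = 2 c^{2} + c = c + 2 c^{2}$)
$H{\left(-214 \right)} - a{\left(-133 \right)} = \left(\left(-214\right)^{2} + \sqrt{100 + \left(-214\right)^{2}} + 53 \left(-214\right)\right) - - 133 \left(1 + 2 \left(-133\right)\right) = \left(45796 + \sqrt{100 + 45796} - 11342\right) - - 133 \left(1 - 266\right) = \left(45796 + \sqrt{45896} - 11342\right) - \left(-133\right) \left(-265\right) = \left(45796 + 2 \sqrt{11474} - 11342\right) - 35245 = \left(34454 + 2 \sqrt{11474}\right) - 35245 = -791 + 2 \sqrt{11474}$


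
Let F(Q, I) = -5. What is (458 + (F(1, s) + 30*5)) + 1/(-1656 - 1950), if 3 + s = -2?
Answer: 2174417/3606 ≈ 603.00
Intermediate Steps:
s = -5 (s = -3 - 2 = -5)
(458 + (F(1, s) + 30*5)) + 1/(-1656 - 1950) = (458 + (-5 + 30*5)) + 1/(-1656 - 1950) = (458 + (-5 + 150)) + 1/(-3606) = (458 + 145) - 1/3606 = 603 - 1/3606 = 2174417/3606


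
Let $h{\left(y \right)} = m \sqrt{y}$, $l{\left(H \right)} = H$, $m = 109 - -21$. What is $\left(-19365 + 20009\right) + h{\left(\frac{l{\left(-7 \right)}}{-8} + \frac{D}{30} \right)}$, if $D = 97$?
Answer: $644 + \frac{13 \sqrt{14790}}{6} \approx 907.5$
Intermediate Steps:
$m = 130$ ($m = 109 + 21 = 130$)
$h{\left(y \right)} = 130 \sqrt{y}$
$\left(-19365 + 20009\right) + h{\left(\frac{l{\left(-7 \right)}}{-8} + \frac{D}{30} \right)} = \left(-19365 + 20009\right) + 130 \sqrt{- \frac{7}{-8} + \frac{97}{30}} = 644 + 130 \sqrt{\left(-7\right) \left(- \frac{1}{8}\right) + 97 \cdot \frac{1}{30}} = 644 + 130 \sqrt{\frac{7}{8} + \frac{97}{30}} = 644 + 130 \sqrt{\frac{493}{120}} = 644 + 130 \frac{\sqrt{14790}}{60} = 644 + \frac{13 \sqrt{14790}}{6}$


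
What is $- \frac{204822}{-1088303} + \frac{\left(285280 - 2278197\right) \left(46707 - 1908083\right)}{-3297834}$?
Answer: $- \frac{2018566585141249714}{1794521317851} \approx -1.1249 \cdot 10^{6}$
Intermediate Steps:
$- \frac{204822}{-1088303} + \frac{\left(285280 - 2278197\right) \left(46707 - 1908083\right)}{-3297834} = \left(-204822\right) \left(- \frac{1}{1088303}\right) + \left(-1992917\right) \left(-1861376\right) \left(- \frac{1}{3297834}\right) = \frac{204822}{1088303} + 3709567873792 \left(- \frac{1}{3297834}\right) = \frac{204822}{1088303} - \frac{1854783936896}{1648917} = - \frac{2018566585141249714}{1794521317851}$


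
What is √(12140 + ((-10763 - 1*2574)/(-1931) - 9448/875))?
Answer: 79*√222057749095/337925 ≈ 110.16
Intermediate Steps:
√(12140 + ((-10763 - 1*2574)/(-1931) - 9448/875)) = √(12140 + ((-10763 - 2574)*(-1/1931) - 9448*1/875)) = √(12140 + (-13337*(-1/1931) - 9448/875)) = √(12140 + (13337/1931 - 9448/875)) = √(12140 - 6574213/1689625) = √(20505473287/1689625) = 79*√222057749095/337925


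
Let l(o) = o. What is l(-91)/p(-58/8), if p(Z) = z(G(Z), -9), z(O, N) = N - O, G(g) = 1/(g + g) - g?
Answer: 10556/1877 ≈ 5.6239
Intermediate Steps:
G(g) = 1/(2*g) - g
p(Z) = -9 + Z - 1/(2*Z) (p(Z) = -9 - (1/(2*Z) - Z) = -9 + (Z - 1/(2*Z)) = -9 + Z - 1/(2*Z))
l(-91)/p(-58/8) = -91/(-9 - 58/8 - 1/(2*((-58/8)))) = -91/(-9 - 58*⅛ - 1/(2*((-58*⅛)))) = -91/(-9 - 29/4 - 1/(2*(-29/4))) = -91/(-9 - 29/4 - ½*(-4/29)) = -91/(-9 - 29/4 + 2/29) = -91/(-1877/116) = -91*(-116/1877) = 10556/1877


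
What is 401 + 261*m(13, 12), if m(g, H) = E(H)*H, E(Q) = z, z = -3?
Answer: -8995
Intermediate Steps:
E(Q) = -3
m(g, H) = -3*H
401 + 261*m(13, 12) = 401 + 261*(-3*12) = 401 + 261*(-36) = 401 - 9396 = -8995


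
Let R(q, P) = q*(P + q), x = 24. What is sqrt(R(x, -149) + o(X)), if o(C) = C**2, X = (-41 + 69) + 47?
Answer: 5*sqrt(105) ≈ 51.235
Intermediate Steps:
X = 75 (X = 28 + 47 = 75)
sqrt(R(x, -149) + o(X)) = sqrt(24*(-149 + 24) + 75**2) = sqrt(24*(-125) + 5625) = sqrt(-3000 + 5625) = sqrt(2625) = 5*sqrt(105)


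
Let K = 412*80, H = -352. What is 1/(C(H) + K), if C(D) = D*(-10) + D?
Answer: 1/36128 ≈ 2.7679e-5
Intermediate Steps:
C(D) = -9*D (C(D) = -10*D + D = -9*D)
K = 32960
1/(C(H) + K) = 1/(-9*(-352) + 32960) = 1/(3168 + 32960) = 1/36128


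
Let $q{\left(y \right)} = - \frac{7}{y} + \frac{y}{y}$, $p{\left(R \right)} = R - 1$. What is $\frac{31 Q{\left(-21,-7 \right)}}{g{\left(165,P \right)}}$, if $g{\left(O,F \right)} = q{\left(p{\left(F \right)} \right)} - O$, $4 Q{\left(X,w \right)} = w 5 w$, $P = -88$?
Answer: $- \frac{675955}{58356} \approx -11.583$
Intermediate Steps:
$p{\left(R \right)} = -1 + R$
$q{\left(y \right)} = 1 - \frac{7}{y}$ ($q{\left(y \right)} = - \frac{7}{y} + 1 = 1 - \frac{7}{y}$)
$Q{\left(X,w \right)} = \frac{5 w^{2}}{4}$ ($Q{\left(X,w \right)} = \frac{w 5 w}{4} = \frac{5 w w}{4} = \frac{5 w^{2}}{4}$)
$g{\left(O,F \right)} = - O + \frac{-8 + F}{-1 + F}$ ($g{\left(O,F \right)} = \frac{-7 + \left(-1 + F\right)}{-1 + F} - O = \frac{-8 + F}{-1 + F} - O = - O + \frac{-8 + F}{-1 + F}$)
$\frac{31 Q{\left(-21,-7 \right)}}{g{\left(165,P \right)}} = \frac{31 \frac{5 \left(-7\right)^{2}}{4}}{\frac{1}{-1 - 88} \left(-8 - 88 - 165 \left(-1 - 88\right)\right)} = \frac{31 \cdot \frac{5}{4} \cdot 49}{\frac{1}{-89} \left(-8 - 88 - 165 \left(-89\right)\right)} = \frac{31 \cdot \frac{245}{4}}{\left(- \frac{1}{89}\right) \left(-8 - 88 + 14685\right)} = \frac{7595}{4 \left(\left(- \frac{1}{89}\right) 14589\right)} = \frac{7595}{4 \left(- \frac{14589}{89}\right)} = \frac{7595}{4} \left(- \frac{89}{14589}\right) = - \frac{675955}{58356}$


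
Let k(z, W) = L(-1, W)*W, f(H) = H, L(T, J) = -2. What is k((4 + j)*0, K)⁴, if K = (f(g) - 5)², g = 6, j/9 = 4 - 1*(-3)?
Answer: 16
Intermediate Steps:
j = 63 (j = 9*(4 - 1*(-3)) = 9*(4 + 3) = 9*7 = 63)
K = 1 (K = (6 - 5)² = 1² = 1)
k(z, W) = -2*W
k((4 + j)*0, K)⁴ = (-2*1)⁴ = (-2)⁴ = 16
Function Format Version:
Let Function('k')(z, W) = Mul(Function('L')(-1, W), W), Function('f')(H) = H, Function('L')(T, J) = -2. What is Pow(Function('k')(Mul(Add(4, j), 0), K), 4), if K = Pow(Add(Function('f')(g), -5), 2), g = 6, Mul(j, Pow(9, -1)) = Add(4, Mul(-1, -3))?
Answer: 16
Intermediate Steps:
j = 63 (j = Mul(9, Add(4, Mul(-1, -3))) = Mul(9, Add(4, 3)) = Mul(9, 7) = 63)
K = 1 (K = Pow(Add(6, -5), 2) = Pow(1, 2) = 1)
Function('k')(z, W) = Mul(-2, W)
Pow(Function('k')(Mul(Add(4, j), 0), K), 4) = Pow(Mul(-2, 1), 4) = Pow(-2, 4) = 16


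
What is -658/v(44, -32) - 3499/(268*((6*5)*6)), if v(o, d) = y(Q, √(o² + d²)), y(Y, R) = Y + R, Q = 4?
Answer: 455729/554760 - 329*√185/368 ≈ -11.339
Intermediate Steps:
y(Y, R) = R + Y
v(o, d) = 4 + √(d² + o²) (v(o, d) = √(o² + d²) + 4 = √(d² + o²) + 4 = 4 + √(d² + o²))
-658/v(44, -32) - 3499/(268*((6*5)*6)) = -658/(4 + √((-32)² + 44²)) - 3499/(268*((6*5)*6)) = -658/(4 + √(1024 + 1936)) - 3499/(268*(30*6)) = -658/(4 + √2960) - 3499/(268*180) = -658/(4 + 4*√185) - 3499/48240 = -3499/48240 - 658/(4 + 4*√185)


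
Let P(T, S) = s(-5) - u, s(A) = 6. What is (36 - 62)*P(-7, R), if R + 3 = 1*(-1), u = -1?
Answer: -182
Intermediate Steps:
R = -4 (R = -3 + 1*(-1) = -3 - 1 = -4)
P(T, S) = 7 (P(T, S) = 6 - 1*(-1) = 6 + 1 = 7)
(36 - 62)*P(-7, R) = (36 - 62)*7 = -26*7 = -182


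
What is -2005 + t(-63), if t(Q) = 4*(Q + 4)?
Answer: -2241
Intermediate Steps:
t(Q) = 16 + 4*Q (t(Q) = 4*(4 + Q) = 16 + 4*Q)
-2005 + t(-63) = -2005 + (16 + 4*(-63)) = -2005 + (16 - 252) = -2005 - 236 = -2241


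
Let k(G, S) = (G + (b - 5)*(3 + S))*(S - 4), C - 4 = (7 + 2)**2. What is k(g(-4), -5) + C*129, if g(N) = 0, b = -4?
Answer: 10803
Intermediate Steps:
C = 85 (C = 4 + (7 + 2)**2 = 4 + 9**2 = 4 + 81 = 85)
k(G, S) = (-4 + S)*(-27 + G - 9*S) (k(G, S) = (G + (-4 - 5)*(3 + S))*(S - 4) = (G - 9*(3 + S))*(-4 + S) = (G + (-27 - 9*S))*(-4 + S) = (-27 + G - 9*S)*(-4 + S) = (-4 + S)*(-27 + G - 9*S))
k(g(-4), -5) + C*129 = (108 - 9*(-5)**2 - 4*0 + 9*(-5) + 0*(-5)) + 85*129 = (108 - 9*25 + 0 - 45 + 0) + 10965 = (108 - 225 + 0 - 45 + 0) + 10965 = -162 + 10965 = 10803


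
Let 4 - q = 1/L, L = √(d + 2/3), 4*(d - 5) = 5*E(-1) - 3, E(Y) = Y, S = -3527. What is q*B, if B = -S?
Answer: 14108 - 3527*√33/11 ≈ 12266.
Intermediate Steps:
d = 3 (d = 5 + (5*(-1) - 3)/4 = 5 + (-5 - 3)/4 = 5 + (¼)*(-8) = 5 - 2 = 3)
B = 3527 (B = -1*(-3527) = 3527)
L = √33/3 (L = √(3 + 2/3) = √(3 + 2*(⅓)) = √(3 + ⅔) = √(11/3) = √33/3 ≈ 1.9149)
q = 4 - √33/11 (q = 4 - 1/(√33/3) = 4 - √33/11 ≈ 3.4778)
q*B = (4 - √33/11)*3527 = 14108 - 3527*√33/11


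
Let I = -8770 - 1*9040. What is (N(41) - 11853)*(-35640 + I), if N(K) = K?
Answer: 631351400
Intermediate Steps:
I = -17810 (I = -8770 - 9040 = -17810)
(N(41) - 11853)*(-35640 + I) = (41 - 11853)*(-35640 - 17810) = -11812*(-53450) = 631351400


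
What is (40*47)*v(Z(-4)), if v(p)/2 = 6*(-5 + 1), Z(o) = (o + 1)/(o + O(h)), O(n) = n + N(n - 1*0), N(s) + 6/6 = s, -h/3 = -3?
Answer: -90240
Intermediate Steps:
h = 9 (h = -3*(-3) = 9)
N(s) = -1 + s
O(n) = -1 + 2*n (O(n) = n + (-1 + (n - 1*0)) = n + (-1 + (n + 0)) = n + (-1 + n) = -1 + 2*n)
Z(o) = (1 + o)/(17 + o) (Z(o) = (o + 1)/(o + (-1 + 2*9)) = (1 + o)/(o + (-1 + 18)) = (1 + o)/(o + 17) = (1 + o)/(17 + o))
v(p) = -48 (v(p) = 2*(6*(-5 + 1)) = 2*(6*(-4)) = 2*(-24) = -48)
(40*47)*v(Z(-4)) = (40*47)*(-48) = 1880*(-48) = -90240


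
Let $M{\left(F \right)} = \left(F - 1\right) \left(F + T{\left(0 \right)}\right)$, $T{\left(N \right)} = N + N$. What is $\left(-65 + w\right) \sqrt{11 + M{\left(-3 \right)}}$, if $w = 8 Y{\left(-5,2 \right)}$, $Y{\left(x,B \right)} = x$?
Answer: $- 105 \sqrt{23} \approx -503.56$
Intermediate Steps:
$T{\left(N \right)} = 2 N$
$w = -40$ ($w = 8 \left(-5\right) = -40$)
$M{\left(F \right)} = F \left(-1 + F\right)$ ($M{\left(F \right)} = \left(F - 1\right) \left(F + 2 \cdot 0\right) = \left(-1 + F\right) \left(F + 0\right) = \left(-1 + F\right) F = F \left(-1 + F\right)$)
$\left(-65 + w\right) \sqrt{11 + M{\left(-3 \right)}} = \left(-65 - 40\right) \sqrt{11 - 3 \left(-1 - 3\right)} = - 105 \sqrt{11 - -12} = - 105 \sqrt{11 + 12} = - 105 \sqrt{23}$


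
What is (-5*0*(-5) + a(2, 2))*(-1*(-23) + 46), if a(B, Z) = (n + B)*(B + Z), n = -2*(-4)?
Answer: 2760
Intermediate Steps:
n = 8
a(B, Z) = (8 + B)*(B + Z)
(-5*0*(-5) + a(2, 2))*(-1*(-23) + 46) = (-5*0*(-5) + (2² + 8*2 + 8*2 + 2*2))*(-1*(-23) + 46) = (0*(-5) + (4 + 16 + 16 + 4))*(23 + 46) = (0 + 40)*69 = 40*69 = 2760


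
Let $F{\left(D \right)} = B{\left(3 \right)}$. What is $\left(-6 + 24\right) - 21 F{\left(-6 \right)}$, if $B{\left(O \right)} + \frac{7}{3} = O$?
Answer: $4$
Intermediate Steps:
$B{\left(O \right)} = - \frac{7}{3} + O$
$F{\left(D \right)} = \frac{2}{3}$ ($F{\left(D \right)} = - \frac{7}{3} + 3 = \frac{2}{3}$)
$\left(-6 + 24\right) - 21 F{\left(-6 \right)} = \left(-6 + 24\right) - 14 = 18 - 14 = 4$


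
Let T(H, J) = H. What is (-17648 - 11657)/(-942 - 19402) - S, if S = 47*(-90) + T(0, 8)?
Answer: 86084425/20344 ≈ 4231.4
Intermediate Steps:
S = -4230 (S = 47*(-90) + 0 = -4230 + 0 = -4230)
(-17648 - 11657)/(-942 - 19402) - S = (-17648 - 11657)/(-942 - 19402) - 1*(-4230) = -29305/(-20344) + 4230 = -29305*(-1/20344) + 4230 = 29305/20344 + 4230 = 86084425/20344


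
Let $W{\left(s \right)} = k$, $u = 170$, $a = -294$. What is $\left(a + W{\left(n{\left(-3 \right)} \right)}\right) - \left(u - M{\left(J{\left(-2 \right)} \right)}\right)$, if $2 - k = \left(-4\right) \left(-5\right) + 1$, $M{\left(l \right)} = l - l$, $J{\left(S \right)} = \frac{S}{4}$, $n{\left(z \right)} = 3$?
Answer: $-483$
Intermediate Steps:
$J{\left(S \right)} = \frac{S}{4}$ ($J{\left(S \right)} = S \frac{1}{4} = \frac{S}{4}$)
$M{\left(l \right)} = 0$
$k = -19$ ($k = 2 - \left(\left(-4\right) \left(-5\right) + 1\right) = 2 - \left(20 + 1\right) = 2 - 21 = -19$)
$W{\left(s \right)} = -19$
$\left(a + W{\left(n{\left(-3 \right)} \right)}\right) - \left(u - M{\left(J{\left(-2 \right)} \right)}\right) = \left(-294 - 19\right) + \left(0 - 170\right) = -313 + \left(0 - 170\right) = -313 - 170 = -483$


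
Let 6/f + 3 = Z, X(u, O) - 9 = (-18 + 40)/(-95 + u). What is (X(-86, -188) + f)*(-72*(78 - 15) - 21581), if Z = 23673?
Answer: -165576452132/714045 ≈ -2.3189e+5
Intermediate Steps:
X(u, O) = 9 + 22/(-95 + u) (X(u, O) = 9 + (-18 + 40)/(-95 + u) = 9 + 22/(-95 + u))
f = 1/3945 (f = 6/(-3 + 23673) = 6/23670 = 6*(1/23670) = 1/3945 ≈ 0.00025349)
(X(-86, -188) + f)*(-72*(78 - 15) - 21581) = ((-833 + 9*(-86))/(-95 - 86) + 1/3945)*(-72*(78 - 15) - 21581) = ((-833 - 774)/(-181) + 1/3945)*(-72*63 - 21581) = (-1/181*(-1607) + 1/3945)*(-4536 - 21581) = (1607/181 + 1/3945)*(-26117) = (6339796/714045)*(-26117) = -165576452132/714045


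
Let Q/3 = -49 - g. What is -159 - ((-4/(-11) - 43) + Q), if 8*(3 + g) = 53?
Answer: 3653/88 ≈ 41.511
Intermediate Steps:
g = 29/8 (g = -3 + (⅛)*53 = -3 + 53/8 = 29/8 ≈ 3.6250)
Q = -1263/8 (Q = 3*(-49 - 1*29/8) = 3*(-49 - 29/8) = 3*(-421/8) = -1263/8 ≈ -157.88)
-159 - ((-4/(-11) - 43) + Q) = -159 - ((-4/(-11) - 43) - 1263/8) = -159 - ((-4*(-1/11) - 43) - 1263/8) = -159 - ((4/11 - 43) - 1263/8) = -159 - (-469/11 - 1263/8) = -159 - 1*(-17645/88) = -159 + 17645/88 = 3653/88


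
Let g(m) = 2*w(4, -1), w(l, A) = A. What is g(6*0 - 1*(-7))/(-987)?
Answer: 2/987 ≈ 0.0020263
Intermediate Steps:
g(m) = -2 (g(m) = 2*(-1) = -2)
g(6*0 - 1*(-7))/(-987) = -2/(-987) = -2*(-1/987) = 2/987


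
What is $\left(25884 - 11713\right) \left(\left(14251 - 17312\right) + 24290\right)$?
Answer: $300836159$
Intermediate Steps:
$\left(25884 - 11713\right) \left(\left(14251 - 17312\right) + 24290\right) = 14171 \left(\left(14251 - 17312\right) + 24290\right) = 14171 \left(-3061 + 24290\right) = 14171 \cdot 21229 = 300836159$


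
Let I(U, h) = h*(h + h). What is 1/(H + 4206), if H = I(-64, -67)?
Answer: 1/13184 ≈ 7.5849e-5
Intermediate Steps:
I(U, h) = 2*h² (I(U, h) = h*(2*h) = 2*h²)
H = 8978 (H = 2*(-67)² = 2*4489 = 8978)
1/(H + 4206) = 1/(8978 + 4206) = 1/13184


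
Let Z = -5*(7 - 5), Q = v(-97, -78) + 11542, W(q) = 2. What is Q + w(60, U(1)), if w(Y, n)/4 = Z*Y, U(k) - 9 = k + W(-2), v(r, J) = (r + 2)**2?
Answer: 18167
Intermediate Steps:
v(r, J) = (2 + r)**2
U(k) = 11 + k (U(k) = 9 + (k + 2) = 9 + (2 + k) = 11 + k)
Q = 20567 (Q = (2 - 97)**2 + 11542 = (-95)**2 + 11542 = 9025 + 11542 = 20567)
Z = -10 (Z = -5*2 = -10)
w(Y, n) = -40*Y (w(Y, n) = 4*(-10*Y) = -40*Y)
Q + w(60, U(1)) = 20567 - 40*60 = 20567 - 2400 = 18167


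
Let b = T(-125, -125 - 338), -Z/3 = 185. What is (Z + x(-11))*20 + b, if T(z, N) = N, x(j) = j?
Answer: -11783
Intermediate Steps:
Z = -555 (Z = -3*185 = -555)
b = -463 (b = -125 - 338 = -463)
(Z + x(-11))*20 + b = (-555 - 11)*20 - 463 = -566*20 - 463 = -11320 - 463 = -11783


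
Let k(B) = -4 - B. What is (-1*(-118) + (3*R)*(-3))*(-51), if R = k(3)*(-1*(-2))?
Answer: -12444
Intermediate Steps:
R = -14 (R = (-4 - 1*3)*(-1*(-2)) = (-4 - 3)*2 = -7*2 = -14)
(-1*(-118) + (3*R)*(-3))*(-51) = (-1*(-118) + (3*(-14))*(-3))*(-51) = (118 - 42*(-3))*(-51) = (118 + 126)*(-51) = 244*(-51) = -12444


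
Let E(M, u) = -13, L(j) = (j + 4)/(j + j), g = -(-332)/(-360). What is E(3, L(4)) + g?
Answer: -1253/90 ≈ -13.922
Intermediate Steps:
g = -83/90 (g = -(-332)*(-1)/360 = -1*83/90 = -83/90 ≈ -0.92222)
L(j) = (4 + j)/(2*j) (L(j) = (4 + j)/((2*j)) = (4 + j)*(1/(2*j)) = (4 + j)/(2*j))
E(3, L(4)) + g = -13 - 83/90 = -1253/90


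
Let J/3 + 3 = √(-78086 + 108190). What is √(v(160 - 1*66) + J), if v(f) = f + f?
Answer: √(179 + 6*√7526) ≈ 26.448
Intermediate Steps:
v(f) = 2*f
J = -9 + 6*√7526 (J = -9 + 3*√(-78086 + 108190) = -9 + 3*√30104 = -9 + 3*(2*√7526) = -9 + 6*√7526 ≈ 511.52)
√(v(160 - 1*66) + J) = √(2*(160 - 1*66) + (-9 + 6*√7526)) = √(2*(160 - 66) + (-9 + 6*√7526)) = √(2*94 + (-9 + 6*√7526)) = √(188 + (-9 + 6*√7526)) = √(179 + 6*√7526)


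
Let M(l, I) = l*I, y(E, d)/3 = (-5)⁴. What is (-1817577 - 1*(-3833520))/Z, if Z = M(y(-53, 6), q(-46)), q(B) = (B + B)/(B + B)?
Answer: 671981/625 ≈ 1075.2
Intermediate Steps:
y(E, d) = 1875 (y(E, d) = 3*(-5)⁴ = 3*625 = 1875)
q(B) = 1 (q(B) = (2*B)/((2*B)) = (2*B)*(1/(2*B)) = 1)
M(l, I) = I*l
Z = 1875 (Z = 1*1875 = 1875)
(-1817577 - 1*(-3833520))/Z = (-1817577 - 1*(-3833520))/1875 = (-1817577 + 3833520)*(1/1875) = 2015943*(1/1875) = 671981/625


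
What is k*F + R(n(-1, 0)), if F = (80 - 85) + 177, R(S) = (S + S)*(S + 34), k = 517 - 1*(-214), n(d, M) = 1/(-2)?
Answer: 251397/2 ≈ 1.2570e+5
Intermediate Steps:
n(d, M) = -½
k = 731 (k = 517 + 214 = 731)
R(S) = 2*S*(34 + S) (R(S) = (2*S)*(34 + S) = 2*S*(34 + S))
F = 172 (F = -5 + 177 = 172)
k*F + R(n(-1, 0)) = 731*172 + 2*(-½)*(34 - ½) = 125732 + 2*(-½)*(67/2) = 125732 - 67/2 = 251397/2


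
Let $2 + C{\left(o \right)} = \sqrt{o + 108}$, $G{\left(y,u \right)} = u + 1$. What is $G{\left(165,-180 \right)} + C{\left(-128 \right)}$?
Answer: $-181 + 2 i \sqrt{5} \approx -181.0 + 4.4721 i$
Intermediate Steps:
$G{\left(y,u \right)} = 1 + u$
$C{\left(o \right)} = -2 + \sqrt{108 + o}$ ($C{\left(o \right)} = -2 + \sqrt{o + 108} = -2 + \sqrt{108 + o}$)
$G{\left(165,-180 \right)} + C{\left(-128 \right)} = \left(1 - 180\right) - \left(2 - \sqrt{108 - 128}\right) = -179 - \left(2 - \sqrt{-20}\right) = -179 - \left(2 - 2 i \sqrt{5}\right) = -181 + 2 i \sqrt{5}$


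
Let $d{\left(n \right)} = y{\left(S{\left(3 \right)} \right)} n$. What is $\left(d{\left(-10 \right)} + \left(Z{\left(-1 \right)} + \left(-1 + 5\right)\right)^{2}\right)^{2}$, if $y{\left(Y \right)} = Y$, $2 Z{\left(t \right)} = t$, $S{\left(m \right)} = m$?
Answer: $\frac{5041}{16} \approx 315.06$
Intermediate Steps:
$Z{\left(t \right)} = \frac{t}{2}$
$d{\left(n \right)} = 3 n$
$\left(d{\left(-10 \right)} + \left(Z{\left(-1 \right)} + \left(-1 + 5\right)\right)^{2}\right)^{2} = \left(3 \left(-10\right) + \left(\frac{1}{2} \left(-1\right) + \left(-1 + 5\right)\right)^{2}\right)^{2} = \left(-30 + \left(- \frac{1}{2} + 4\right)^{2}\right)^{2} = \left(-30 + \left(\frac{7}{2}\right)^{2}\right)^{2} = \left(-30 + \frac{49}{4}\right)^{2} = \left(- \frac{71}{4}\right)^{2} = \frac{5041}{16}$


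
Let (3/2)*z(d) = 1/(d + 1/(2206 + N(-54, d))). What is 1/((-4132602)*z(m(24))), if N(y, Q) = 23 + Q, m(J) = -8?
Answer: 17767/6119006028 ≈ 2.9036e-6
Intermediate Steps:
z(d) = 2/(3*(d + 1/(2229 + d))) (z(d) = 2/(3*(d + 1/(2206 + (23 + d)))) = 2/(3*(d + 1/(2229 + d))))
1/((-4132602)*z(m(24))) = 1/((-4132602)*((2*(2229 - 8)/(3*(1 + (-8)**2 + 2229*(-8)))))) = -1/(4132602*((2/3)*2221/(1 + 64 - 17832))) = -1/(4132602*((2/3)*2221/(-17767))) = -1/(4132602*((2/3)*(-1/17767)*2221)) = -1/(4132602*(-4442/53301)) = -1/4132602*(-53301/4442) = 17767/6119006028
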